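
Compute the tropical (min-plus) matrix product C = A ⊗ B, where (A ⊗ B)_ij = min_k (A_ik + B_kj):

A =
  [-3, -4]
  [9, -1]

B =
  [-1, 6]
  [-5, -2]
A ⊗ B =
  [-9, -6]
  [-6, -3]

Apply the min-plus product entry-by-entry:
  C[0][0] = min over k of (A[0][0] + B[0][0] = -3 + -1 = -4, A[0][1] + B[1][0] = -4 + -5 = -9) = -9 (attained at k = 1)
  C[0][1] = min over k of (A[0][0] + B[0][1] = -3 + 6 = 3, A[0][1] + B[1][1] = -4 + -2 = -6) = -6 (attained at k = 1)
  C[1][0] = min over k of (A[1][0] + B[0][0] = 9 + -1 = 8, A[1][1] + B[1][0] = -1 + -5 = -6) = -6 (attained at k = 1)
  C[1][1] = min over k of (A[1][0] + B[0][1] = 9 + 6 = 15, A[1][1] + B[1][1] = -1 + -2 = -3) = -3 (attained at k = 1)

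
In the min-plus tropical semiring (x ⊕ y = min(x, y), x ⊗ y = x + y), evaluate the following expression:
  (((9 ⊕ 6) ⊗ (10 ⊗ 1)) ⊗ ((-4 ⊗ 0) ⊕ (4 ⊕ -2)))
(((9 ⊕ 6) ⊗ (10 ⊗ 1)) ⊗ ((-4 ⊗ 0) ⊕ (4 ⊕ -2))) = 13

Expand innermost to outermost. Recall ⊕ takes the minimum of its arguments and ⊗ takes their sum. Working out the expression (((9 ⊕ 6) ⊗ (10 ⊗ 1)) ⊗ ((-4 ⊗ 0) ⊕ (4 ⊕ -2))) gives 13.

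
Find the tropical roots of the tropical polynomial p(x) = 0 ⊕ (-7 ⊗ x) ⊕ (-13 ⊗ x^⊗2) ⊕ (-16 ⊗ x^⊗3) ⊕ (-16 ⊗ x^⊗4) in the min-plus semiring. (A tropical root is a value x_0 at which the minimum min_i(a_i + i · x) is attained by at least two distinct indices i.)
Roots: {0, 3, 6, 7}

Each tropical root is a break point of the lower envelope of the lines y = a_i + i · x (there are 5 lines, with slopes 0, 1, ..., 4). Only the lines that attain the minimum somewhere contribute to roots; other lines are dominated. Here the surviving (envelope) indices are i = 4, i = 3, i = 2, i = 1, i = 0.
Intersections between consecutive envelope lines give the roots: for adjacent envelope indices i < j the intersection is x = (a_i − a_j) / (j − i). Reading off the sorted break points: {0, 3, 6, 7}.
Verification: at each break x_0, at least two indices attain the minimum of min_i(a_i + i · x_0).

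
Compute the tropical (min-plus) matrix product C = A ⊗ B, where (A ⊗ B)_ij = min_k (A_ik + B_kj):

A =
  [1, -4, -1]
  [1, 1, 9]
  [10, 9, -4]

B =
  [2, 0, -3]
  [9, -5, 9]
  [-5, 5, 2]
A ⊗ B =
  [-6, -9, -2]
  [3, -4, -2]
  [-9, 1, -2]

Apply the min-plus product entry-by-entry:
  C[0][0] = min over k of (A[0][0] + B[0][0] = 1 + 2 = 3, A[0][1] + B[1][0] = -4 + 9 = 5, A[0][2] + B[2][0] = -1 + -5 = -6) = -6 (attained at k = 2)
  C[0][1] = min over k of (A[0][0] + B[0][1] = 1 + 0 = 1, A[0][1] + B[1][1] = -4 + -5 = -9, A[0][2] + B[2][1] = -1 + 5 = 4) = -9 (attained at k = 1)
  C[0][2] = min over k of (A[0][0] + B[0][2] = 1 + -3 = -2, A[0][1] + B[1][2] = -4 + 9 = 5, A[0][2] + B[2][2] = -1 + 2 = 1) = -2 (attained at k = 0)
  C[1][0] = min over k of (A[1][0] + B[0][0] = 1 + 2 = 3, A[1][1] + B[1][0] = 1 + 9 = 10, A[1][2] + B[2][0] = 9 + -5 = 4) = 3 (attained at k = 0)
  C[1][1] = min over k of (A[1][0] + B[0][1] = 1 + 0 = 1, A[1][1] + B[1][1] = 1 + -5 = -4, A[1][2] + B[2][1] = 9 + 5 = 14) = -4 (attained at k = 1)
  C[1][2] = min over k of (A[1][0] + B[0][2] = 1 + -3 = -2, A[1][1] + B[1][2] = 1 + 9 = 10, A[1][2] + B[2][2] = 9 + 2 = 11) = -2 (attained at k = 0)
  C[2][0] = min over k of (A[2][0] + B[0][0] = 10 + 2 = 12, A[2][1] + B[1][0] = 9 + 9 = 18, A[2][2] + B[2][0] = -4 + -5 = -9) = -9 (attained at k = 2)
  C[2][1] = min over k of (A[2][0] + B[0][1] = 10 + 0 = 10, A[2][1] + B[1][1] = 9 + -5 = 4, A[2][2] + B[2][1] = -4 + 5 = 1) = 1 (attained at k = 2)
  C[2][2] = min over k of (A[2][0] + B[0][2] = 10 + -3 = 7, A[2][1] + B[1][2] = 9 + 9 = 18, A[2][2] + B[2][2] = -4 + 2 = -2) = -2 (attained at k = 2)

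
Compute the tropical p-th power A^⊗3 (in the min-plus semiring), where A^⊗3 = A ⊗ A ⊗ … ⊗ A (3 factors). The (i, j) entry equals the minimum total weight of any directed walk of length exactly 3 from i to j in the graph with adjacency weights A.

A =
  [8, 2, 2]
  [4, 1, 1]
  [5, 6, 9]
A^⊗3 =
  [7, 4, 4]
  [6, 3, 3]
  [11, 8, 8]

Each entry (A^⊗3)_ij equals the minimum over all length-3 walks i = v_0 → v_1 → … → v_3 = j of Σ_t A[v_t][v_{t+1}]. For example, for (i, j) = (0, 2) we minimise over 9 possible intermediate vertex sequences; the minimum is 4, attained along the walk 0 → 1 → 1 → 2.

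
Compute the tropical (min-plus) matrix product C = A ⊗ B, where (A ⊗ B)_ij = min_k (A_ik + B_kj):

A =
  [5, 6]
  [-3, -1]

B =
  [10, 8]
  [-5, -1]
A ⊗ B =
  [1, 5]
  [-6, -2]

Apply the min-plus product entry-by-entry:
  C[0][0] = min over k of (A[0][0] + B[0][0] = 5 + 10 = 15, A[0][1] + B[1][0] = 6 + -5 = 1) = 1 (attained at k = 1)
  C[0][1] = min over k of (A[0][0] + B[0][1] = 5 + 8 = 13, A[0][1] + B[1][1] = 6 + -1 = 5) = 5 (attained at k = 1)
  C[1][0] = min over k of (A[1][0] + B[0][0] = -3 + 10 = 7, A[1][1] + B[1][0] = -1 + -5 = -6) = -6 (attained at k = 1)
  C[1][1] = min over k of (A[1][0] + B[0][1] = -3 + 8 = 5, A[1][1] + B[1][1] = -1 + -1 = -2) = -2 (attained at k = 1)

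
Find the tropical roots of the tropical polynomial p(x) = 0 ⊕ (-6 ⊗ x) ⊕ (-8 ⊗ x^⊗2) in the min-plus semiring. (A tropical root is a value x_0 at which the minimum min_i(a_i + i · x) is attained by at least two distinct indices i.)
Roots: {2, 6}

Each tropical root is a break point of the lower envelope of the lines y = a_i + i · x (there are 3 lines, with slopes 0, 1, ..., 2). Only the lines that attain the minimum somewhere contribute to roots; other lines are dominated. Here the surviving (envelope) indices are i = 2, i = 1, i = 0.
Intersections between consecutive envelope lines give the roots: for adjacent envelope indices i < j the intersection is x = (a_i − a_j) / (j − i). Reading off the sorted break points: {2, 6}.
Verification: at each break x_0, at least two indices attain the minimum of min_i(a_i + i · x_0).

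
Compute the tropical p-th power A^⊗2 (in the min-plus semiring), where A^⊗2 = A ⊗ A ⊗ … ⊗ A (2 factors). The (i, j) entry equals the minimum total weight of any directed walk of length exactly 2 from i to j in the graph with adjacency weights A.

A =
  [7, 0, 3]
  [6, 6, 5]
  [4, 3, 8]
A^⊗2 =
  [6, 6, 5]
  [9, 6, 9]
  [9, 4, 7]

Each entry (A^⊗2)_ij equals the minimum over all length-2 walks i = v_0 → v_1 → … → v_2 = j of Σ_t A[v_t][v_{t+1}]. For example, for (i, j) = (0, 2) we minimise over 3 possible intermediate vertex sequences; the minimum is 5, attained along the walk 0 → 1 → 2.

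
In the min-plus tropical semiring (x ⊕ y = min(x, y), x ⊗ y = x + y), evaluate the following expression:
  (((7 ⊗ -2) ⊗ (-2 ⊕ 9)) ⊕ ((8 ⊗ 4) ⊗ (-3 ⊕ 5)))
(((7 ⊗ -2) ⊗ (-2 ⊕ 9)) ⊕ ((8 ⊗ 4) ⊗ (-3 ⊕ 5))) = 3

Expand innermost to outermost. Recall ⊕ takes the minimum of its arguments and ⊗ takes their sum. Working out the expression (((7 ⊗ -2) ⊗ (-2 ⊕ 9)) ⊕ ((8 ⊗ 4) ⊗ (-3 ⊕ 5))) gives 3.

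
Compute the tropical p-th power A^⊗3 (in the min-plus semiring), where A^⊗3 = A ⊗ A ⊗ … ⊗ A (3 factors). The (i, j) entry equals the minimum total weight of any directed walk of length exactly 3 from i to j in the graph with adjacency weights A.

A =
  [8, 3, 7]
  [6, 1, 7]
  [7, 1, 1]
A^⊗3 =
  [10, 5, 9]
  [8, 3, 9]
  [8, 3, 3]

Each entry (A^⊗3)_ij equals the minimum over all length-3 walks i = v_0 → v_1 → … → v_3 = j of Σ_t A[v_t][v_{t+1}]. For example, for (i, j) = (0, 2) we minimise over 9 possible intermediate vertex sequences; the minimum is 9, attained along the walk 0 → 2 → 2 → 2.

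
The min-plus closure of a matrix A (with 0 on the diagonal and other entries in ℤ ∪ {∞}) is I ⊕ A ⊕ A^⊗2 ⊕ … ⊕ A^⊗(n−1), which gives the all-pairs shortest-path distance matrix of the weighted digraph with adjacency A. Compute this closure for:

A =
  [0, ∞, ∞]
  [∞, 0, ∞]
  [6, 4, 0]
Closure =
  [0, ∞, ∞]
  [∞, 0, ∞]
  [6, 4, 0]

This is the Floyd-Warshall all-pairs shortest-path computation. For each intermediate vertex k = 0, 1, …, 2, update dist[i][j] ← min(dist[i][j], dist[i][k] + dist[k][j]). The final matrix gives, for each (i, j), the minimum total weight of any directed path from i to j (possibly empty when i = j).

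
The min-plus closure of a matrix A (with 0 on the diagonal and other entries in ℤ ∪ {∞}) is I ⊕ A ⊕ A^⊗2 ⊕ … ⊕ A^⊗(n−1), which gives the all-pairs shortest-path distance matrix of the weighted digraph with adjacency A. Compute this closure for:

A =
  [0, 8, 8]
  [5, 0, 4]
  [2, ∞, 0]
Closure =
  [0, 8, 8]
  [5, 0, 4]
  [2, 10, 0]

This is the Floyd-Warshall all-pairs shortest-path computation. For each intermediate vertex k = 0, 1, …, 2, update dist[i][j] ← min(dist[i][j], dist[i][k] + dist[k][j]). The final matrix gives, for each (i, j), the minimum total weight of any directed path from i to j (possibly empty when i = j).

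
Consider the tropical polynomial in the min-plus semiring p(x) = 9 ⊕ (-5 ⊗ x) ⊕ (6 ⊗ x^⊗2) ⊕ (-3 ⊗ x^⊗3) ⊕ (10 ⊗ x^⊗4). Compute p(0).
p(0) = -5

A tropical monomial a ⊗ x^⊗i evaluates to a + i · x. Evaluating each term at x = 0:
  Term 0 contributes 9 + 0 · 0 = 9
  Term 1 contributes -5 + 1 · 0 = -5
  Term 2 contributes 6 + 2 · 0 = 6
  Term 3 contributes -3 + 3 · 0 = -3
  Term 4 contributes 10 + 4 · 0 = 10
p(0) = ⊕ of these = min[9, -5, 6, -3, 10] = -5.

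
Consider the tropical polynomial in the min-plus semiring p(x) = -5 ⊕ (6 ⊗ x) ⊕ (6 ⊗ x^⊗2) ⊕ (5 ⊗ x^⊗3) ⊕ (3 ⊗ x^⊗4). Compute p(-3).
p(-3) = -9

A tropical monomial a ⊗ x^⊗i evaluates to a + i · x. Evaluating each term at x = -3:
  Term 0 contributes -5 + 0 · -3 = -5
  Term 1 contributes 6 + 1 · -3 = 3
  Term 2 contributes 6 + 2 · -3 = 0
  Term 3 contributes 5 + 3 · -3 = -4
  Term 4 contributes 3 + 4 · -3 = -9
p(-3) = ⊕ of these = min[-5, 3, 0, -4, -9] = -9.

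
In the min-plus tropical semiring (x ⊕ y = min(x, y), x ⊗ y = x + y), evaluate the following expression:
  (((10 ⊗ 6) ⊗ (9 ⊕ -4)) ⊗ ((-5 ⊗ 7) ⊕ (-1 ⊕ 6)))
(((10 ⊗ 6) ⊗ (9 ⊕ -4)) ⊗ ((-5 ⊗ 7) ⊕ (-1 ⊕ 6))) = 11

Expand innermost to outermost. Recall ⊕ takes the minimum of its arguments and ⊗ takes their sum. Working out the expression (((10 ⊗ 6) ⊗ (9 ⊕ -4)) ⊗ ((-5 ⊗ 7) ⊕ (-1 ⊕ 6))) gives 11.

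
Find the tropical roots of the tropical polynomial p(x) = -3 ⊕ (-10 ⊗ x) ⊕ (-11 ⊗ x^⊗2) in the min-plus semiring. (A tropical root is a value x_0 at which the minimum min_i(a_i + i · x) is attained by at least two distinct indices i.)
Roots: {1, 7}

Each tropical root is a break point of the lower envelope of the lines y = a_i + i · x (there are 3 lines, with slopes 0, 1, ..., 2). Only the lines that attain the minimum somewhere contribute to roots; other lines are dominated. Here the surviving (envelope) indices are i = 2, i = 1, i = 0.
Intersections between consecutive envelope lines give the roots: for adjacent envelope indices i < j the intersection is x = (a_i − a_j) / (j − i). Reading off the sorted break points: {1, 7}.
Verification: at each break x_0, at least two indices attain the minimum of min_i(a_i + i · x_0).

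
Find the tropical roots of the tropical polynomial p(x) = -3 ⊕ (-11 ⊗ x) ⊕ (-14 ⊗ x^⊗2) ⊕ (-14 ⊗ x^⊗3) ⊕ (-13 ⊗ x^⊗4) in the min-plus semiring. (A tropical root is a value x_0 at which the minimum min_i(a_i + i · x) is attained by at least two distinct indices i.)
Roots: {-1, 0, 3, 8}

Each tropical root is a break point of the lower envelope of the lines y = a_i + i · x (there are 5 lines, with slopes 0, 1, ..., 4). Only the lines that attain the minimum somewhere contribute to roots; other lines are dominated. Here the surviving (envelope) indices are i = 4, i = 3, i = 2, i = 1, i = 0.
Intersections between consecutive envelope lines give the roots: for adjacent envelope indices i < j the intersection is x = (a_i − a_j) / (j − i). Reading off the sorted break points: {-1, 0, 3, 8}.
Verification: at each break x_0, at least two indices attain the minimum of min_i(a_i + i · x_0).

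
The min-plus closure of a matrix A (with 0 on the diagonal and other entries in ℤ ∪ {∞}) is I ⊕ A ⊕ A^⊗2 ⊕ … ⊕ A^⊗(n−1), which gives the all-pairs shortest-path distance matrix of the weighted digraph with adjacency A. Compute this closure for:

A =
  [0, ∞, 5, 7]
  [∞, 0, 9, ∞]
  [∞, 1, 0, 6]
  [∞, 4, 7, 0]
Closure =
  [0, 6, 5, 7]
  [∞, 0, 9, 15]
  [∞, 1, 0, 6]
  [∞, 4, 7, 0]

This is the Floyd-Warshall all-pairs shortest-path computation. For each intermediate vertex k = 0, 1, …, 3, update dist[i][j] ← min(dist[i][j], dist[i][k] + dist[k][j]). The final matrix gives, for each (i, j), the minimum total weight of any directed path from i to j (possibly empty when i = j).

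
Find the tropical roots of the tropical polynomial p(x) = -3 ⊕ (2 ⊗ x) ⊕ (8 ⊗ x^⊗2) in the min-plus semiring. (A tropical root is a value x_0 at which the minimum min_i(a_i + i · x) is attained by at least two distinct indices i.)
Roots: {-6, -5}

Each tropical root is a break point of the lower envelope of the lines y = a_i + i · x (there are 3 lines, with slopes 0, 1, ..., 2). Only the lines that attain the minimum somewhere contribute to roots; other lines are dominated. Here the surviving (envelope) indices are i = 2, i = 1, i = 0.
Intersections between consecutive envelope lines give the roots: for adjacent envelope indices i < j the intersection is x = (a_i − a_j) / (j − i). Reading off the sorted break points: {-6, -5}.
Verification: at each break x_0, at least two indices attain the minimum of min_i(a_i + i · x_0).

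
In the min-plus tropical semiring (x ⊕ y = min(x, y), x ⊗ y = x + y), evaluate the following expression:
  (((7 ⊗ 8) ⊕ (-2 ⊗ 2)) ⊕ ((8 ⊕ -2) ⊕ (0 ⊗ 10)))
(((7 ⊗ 8) ⊕ (-2 ⊗ 2)) ⊕ ((8 ⊕ -2) ⊕ (0 ⊗ 10))) = -2

Expand innermost to outermost. Recall ⊕ takes the minimum of its arguments and ⊗ takes their sum. Working out the expression (((7 ⊗ 8) ⊕ (-2 ⊗ 2)) ⊕ ((8 ⊕ -2) ⊕ (0 ⊗ 10))) gives -2.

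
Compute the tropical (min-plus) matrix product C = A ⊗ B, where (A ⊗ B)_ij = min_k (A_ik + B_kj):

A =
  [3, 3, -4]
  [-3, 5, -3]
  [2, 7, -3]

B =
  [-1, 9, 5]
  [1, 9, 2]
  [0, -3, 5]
A ⊗ B =
  [-4, -7, 1]
  [-4, -6, 2]
  [-3, -6, 2]

Apply the min-plus product entry-by-entry:
  C[0][0] = min over k of (A[0][0] + B[0][0] = 3 + -1 = 2, A[0][1] + B[1][0] = 3 + 1 = 4, A[0][2] + B[2][0] = -4 + 0 = -4) = -4 (attained at k = 2)
  C[0][1] = min over k of (A[0][0] + B[0][1] = 3 + 9 = 12, A[0][1] + B[1][1] = 3 + 9 = 12, A[0][2] + B[2][1] = -4 + -3 = -7) = -7 (attained at k = 2)
  C[0][2] = min over k of (A[0][0] + B[0][2] = 3 + 5 = 8, A[0][1] + B[1][2] = 3 + 2 = 5, A[0][2] + B[2][2] = -4 + 5 = 1) = 1 (attained at k = 2)
  C[1][0] = min over k of (A[1][0] + B[0][0] = -3 + -1 = -4, A[1][1] + B[1][0] = 5 + 1 = 6, A[1][2] + B[2][0] = -3 + 0 = -3) = -4 (attained at k = 0)
  C[1][1] = min over k of (A[1][0] + B[0][1] = -3 + 9 = 6, A[1][1] + B[1][1] = 5 + 9 = 14, A[1][2] + B[2][1] = -3 + -3 = -6) = -6 (attained at k = 2)
  C[1][2] = min over k of (A[1][0] + B[0][2] = -3 + 5 = 2, A[1][1] + B[1][2] = 5 + 2 = 7, A[1][2] + B[2][2] = -3 + 5 = 2) = 2 (attained at k = 0)
  C[2][0] = min over k of (A[2][0] + B[0][0] = 2 + -1 = 1, A[2][1] + B[1][0] = 7 + 1 = 8, A[2][2] + B[2][0] = -3 + 0 = -3) = -3 (attained at k = 2)
  C[2][1] = min over k of (A[2][0] + B[0][1] = 2 + 9 = 11, A[2][1] + B[1][1] = 7 + 9 = 16, A[2][2] + B[2][1] = -3 + -3 = -6) = -6 (attained at k = 2)
  C[2][2] = min over k of (A[2][0] + B[0][2] = 2 + 5 = 7, A[2][1] + B[1][2] = 7 + 2 = 9, A[2][2] + B[2][2] = -3 + 5 = 2) = 2 (attained at k = 2)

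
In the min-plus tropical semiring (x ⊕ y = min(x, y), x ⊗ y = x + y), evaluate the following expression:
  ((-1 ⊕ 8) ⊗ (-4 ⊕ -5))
((-1 ⊕ 8) ⊗ (-4 ⊕ -5)) = -6

Expand innermost to outermost. Recall ⊕ takes the minimum of its arguments and ⊗ takes their sum. Working out the expression ((-1 ⊕ 8) ⊗ (-4 ⊕ -5)) gives -6.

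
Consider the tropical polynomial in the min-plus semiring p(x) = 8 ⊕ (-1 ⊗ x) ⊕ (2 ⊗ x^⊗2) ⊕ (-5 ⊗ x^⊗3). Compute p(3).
p(3) = 2

A tropical monomial a ⊗ x^⊗i evaluates to a + i · x. Evaluating each term at x = 3:
  Term 0 contributes 8 + 0 · 3 = 8
  Term 1 contributes -1 + 1 · 3 = 2
  Term 2 contributes 2 + 2 · 3 = 8
  Term 3 contributes -5 + 3 · 3 = 4
p(3) = ⊕ of these = min[8, 2, 8, 4] = 2.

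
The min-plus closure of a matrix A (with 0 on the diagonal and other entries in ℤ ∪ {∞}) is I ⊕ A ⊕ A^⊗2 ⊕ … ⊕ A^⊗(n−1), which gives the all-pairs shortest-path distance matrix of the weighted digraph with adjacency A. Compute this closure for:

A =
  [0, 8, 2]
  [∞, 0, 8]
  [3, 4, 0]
Closure =
  [0, 6, 2]
  [11, 0, 8]
  [3, 4, 0]

This is the Floyd-Warshall all-pairs shortest-path computation. For each intermediate vertex k = 0, 1, …, 2, update dist[i][j] ← min(dist[i][j], dist[i][k] + dist[k][j]). The final matrix gives, for each (i, j), the minimum total weight of any directed path from i to j (possibly empty when i = j).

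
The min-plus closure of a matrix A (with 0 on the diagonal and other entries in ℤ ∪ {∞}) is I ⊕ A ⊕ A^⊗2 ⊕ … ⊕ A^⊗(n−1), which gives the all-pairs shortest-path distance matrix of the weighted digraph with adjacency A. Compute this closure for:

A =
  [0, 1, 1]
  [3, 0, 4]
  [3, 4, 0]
Closure =
  [0, 1, 1]
  [3, 0, 4]
  [3, 4, 0]

This is the Floyd-Warshall all-pairs shortest-path computation. For each intermediate vertex k = 0, 1, …, 2, update dist[i][j] ← min(dist[i][j], dist[i][k] + dist[k][j]). The final matrix gives, for each (i, j), the minimum total weight of any directed path from i to j (possibly empty when i = j).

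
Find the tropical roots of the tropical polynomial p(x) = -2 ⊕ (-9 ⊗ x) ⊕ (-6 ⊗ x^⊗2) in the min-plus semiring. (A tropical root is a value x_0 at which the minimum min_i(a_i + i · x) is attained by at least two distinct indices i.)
Roots: {-3, 7}

Each tropical root is a break point of the lower envelope of the lines y = a_i + i · x (there are 3 lines, with slopes 0, 1, ..., 2). Only the lines that attain the minimum somewhere contribute to roots; other lines are dominated. Here the surviving (envelope) indices are i = 2, i = 1, i = 0.
Intersections between consecutive envelope lines give the roots: for adjacent envelope indices i < j the intersection is x = (a_i − a_j) / (j − i). Reading off the sorted break points: {-3, 7}.
Verification: at each break x_0, at least two indices attain the minimum of min_i(a_i + i · x_0).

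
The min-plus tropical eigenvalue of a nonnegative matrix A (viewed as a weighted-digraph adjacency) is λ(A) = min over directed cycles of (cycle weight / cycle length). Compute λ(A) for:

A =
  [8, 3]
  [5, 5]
λ(A) = 4

Enumerate directed cycles and compute their means (weight / length). Sample:
  cycle 0 → 0: weight = 8, length = 1, mean = 8/1 ≈ 8.000
  cycle 1 → 1: weight = 5, length = 1, mean = 5/1 ≈ 5.000
  cycle 0 → 1 → 0: weight = 8, length = 2, mean = 8/2 ≈ 4.000
  cycle 1 → 0 → 1: weight = 8, length = 2, mean = 8/2 ≈ 4.000
Minimum mean = 4.000, attained e.g. along the cycle 0 → 1 → 0 with weight 8 and length 2. So λ(A) = 8/2 = 4.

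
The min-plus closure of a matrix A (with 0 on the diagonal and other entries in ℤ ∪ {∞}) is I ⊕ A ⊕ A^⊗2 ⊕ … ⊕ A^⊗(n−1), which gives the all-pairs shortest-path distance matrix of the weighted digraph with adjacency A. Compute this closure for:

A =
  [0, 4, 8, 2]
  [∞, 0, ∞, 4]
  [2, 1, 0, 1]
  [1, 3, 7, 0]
Closure =
  [0, 4, 8, 2]
  [5, 0, 11, 4]
  [2, 1, 0, 1]
  [1, 3, 7, 0]

This is the Floyd-Warshall all-pairs shortest-path computation. For each intermediate vertex k = 0, 1, …, 3, update dist[i][j] ← min(dist[i][j], dist[i][k] + dist[k][j]). The final matrix gives, for each (i, j), the minimum total weight of any directed path from i to j (possibly empty when i = j).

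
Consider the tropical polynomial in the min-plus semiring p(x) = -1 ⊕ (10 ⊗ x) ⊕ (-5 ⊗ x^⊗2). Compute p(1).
p(1) = -3

A tropical monomial a ⊗ x^⊗i evaluates to a + i · x. Evaluating each term at x = 1:
  Term 0 contributes -1 + 0 · 1 = -1
  Term 1 contributes 10 + 1 · 1 = 11
  Term 2 contributes -5 + 2 · 1 = -3
p(1) = ⊕ of these = min[-1, 11, -3] = -3.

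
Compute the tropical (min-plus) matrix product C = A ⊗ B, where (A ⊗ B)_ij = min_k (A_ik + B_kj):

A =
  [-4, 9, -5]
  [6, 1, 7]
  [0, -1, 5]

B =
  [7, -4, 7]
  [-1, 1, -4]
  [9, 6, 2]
A ⊗ B =
  [3, -8, -3]
  [0, 2, -3]
  [-2, -4, -5]

Apply the min-plus product entry-by-entry:
  C[0][0] = min over k of (A[0][0] + B[0][0] = -4 + 7 = 3, A[0][1] + B[1][0] = 9 + -1 = 8, A[0][2] + B[2][0] = -5 + 9 = 4) = 3 (attained at k = 0)
  C[0][1] = min over k of (A[0][0] + B[0][1] = -4 + -4 = -8, A[0][1] + B[1][1] = 9 + 1 = 10, A[0][2] + B[2][1] = -5 + 6 = 1) = -8 (attained at k = 0)
  C[0][2] = min over k of (A[0][0] + B[0][2] = -4 + 7 = 3, A[0][1] + B[1][2] = 9 + -4 = 5, A[0][2] + B[2][2] = -5 + 2 = -3) = -3 (attained at k = 2)
  C[1][0] = min over k of (A[1][0] + B[0][0] = 6 + 7 = 13, A[1][1] + B[1][0] = 1 + -1 = 0, A[1][2] + B[2][0] = 7 + 9 = 16) = 0 (attained at k = 1)
  C[1][1] = min over k of (A[1][0] + B[0][1] = 6 + -4 = 2, A[1][1] + B[1][1] = 1 + 1 = 2, A[1][2] + B[2][1] = 7 + 6 = 13) = 2 (attained at k = 0)
  C[1][2] = min over k of (A[1][0] + B[0][2] = 6 + 7 = 13, A[1][1] + B[1][2] = 1 + -4 = -3, A[1][2] + B[2][2] = 7 + 2 = 9) = -3 (attained at k = 1)
  C[2][0] = min over k of (A[2][0] + B[0][0] = 0 + 7 = 7, A[2][1] + B[1][0] = -1 + -1 = -2, A[2][2] + B[2][0] = 5 + 9 = 14) = -2 (attained at k = 1)
  C[2][1] = min over k of (A[2][0] + B[0][1] = 0 + -4 = -4, A[2][1] + B[1][1] = -1 + 1 = 0, A[2][2] + B[2][1] = 5 + 6 = 11) = -4 (attained at k = 0)
  C[2][2] = min over k of (A[2][0] + B[0][2] = 0 + 7 = 7, A[2][1] + B[1][2] = -1 + -4 = -5, A[2][2] + B[2][2] = 5 + 2 = 7) = -5 (attained at k = 1)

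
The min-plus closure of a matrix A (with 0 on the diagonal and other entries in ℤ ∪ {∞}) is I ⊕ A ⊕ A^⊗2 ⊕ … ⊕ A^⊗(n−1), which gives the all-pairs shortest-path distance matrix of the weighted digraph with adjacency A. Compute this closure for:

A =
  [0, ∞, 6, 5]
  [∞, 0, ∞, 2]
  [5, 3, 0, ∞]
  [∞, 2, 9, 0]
Closure =
  [0, 7, 6, 5]
  [16, 0, 11, 2]
  [5, 3, 0, 5]
  [14, 2, 9, 0]

This is the Floyd-Warshall all-pairs shortest-path computation. For each intermediate vertex k = 0, 1, …, 3, update dist[i][j] ← min(dist[i][j], dist[i][k] + dist[k][j]). The final matrix gives, for each (i, j), the minimum total weight of any directed path from i to j (possibly empty when i = j).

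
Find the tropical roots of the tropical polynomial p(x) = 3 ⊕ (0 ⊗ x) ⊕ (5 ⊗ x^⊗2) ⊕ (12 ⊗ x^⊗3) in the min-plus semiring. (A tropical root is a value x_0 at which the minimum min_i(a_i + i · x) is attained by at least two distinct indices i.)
Roots: {-7, -5, 3}

Each tropical root is a break point of the lower envelope of the lines y = a_i + i · x (there are 4 lines, with slopes 0, 1, ..., 3). Only the lines that attain the minimum somewhere contribute to roots; other lines are dominated. Here the surviving (envelope) indices are i = 3, i = 2, i = 1, i = 0.
Intersections between consecutive envelope lines give the roots: for adjacent envelope indices i < j the intersection is x = (a_i − a_j) / (j − i). Reading off the sorted break points: {-7, -5, 3}.
Verification: at each break x_0, at least two indices attain the minimum of min_i(a_i + i · x_0).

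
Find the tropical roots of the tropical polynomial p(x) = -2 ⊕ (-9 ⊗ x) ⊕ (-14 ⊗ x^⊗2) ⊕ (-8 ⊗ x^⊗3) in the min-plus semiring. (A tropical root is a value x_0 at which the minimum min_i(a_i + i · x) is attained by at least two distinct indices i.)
Roots: {-6, 5, 7}

Each tropical root is a break point of the lower envelope of the lines y = a_i + i · x (there are 4 lines, with slopes 0, 1, ..., 3). Only the lines that attain the minimum somewhere contribute to roots; other lines are dominated. Here the surviving (envelope) indices are i = 3, i = 2, i = 1, i = 0.
Intersections between consecutive envelope lines give the roots: for adjacent envelope indices i < j the intersection is x = (a_i − a_j) / (j − i). Reading off the sorted break points: {-6, 5, 7}.
Verification: at each break x_0, at least two indices attain the minimum of min_i(a_i + i · x_0).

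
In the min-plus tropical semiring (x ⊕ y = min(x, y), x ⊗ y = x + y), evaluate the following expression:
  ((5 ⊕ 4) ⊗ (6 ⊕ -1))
((5 ⊕ 4) ⊗ (6 ⊕ -1)) = 3

Expand innermost to outermost. Recall ⊕ takes the minimum of its arguments and ⊗ takes their sum. Working out the expression ((5 ⊕ 4) ⊗ (6 ⊕ -1)) gives 3.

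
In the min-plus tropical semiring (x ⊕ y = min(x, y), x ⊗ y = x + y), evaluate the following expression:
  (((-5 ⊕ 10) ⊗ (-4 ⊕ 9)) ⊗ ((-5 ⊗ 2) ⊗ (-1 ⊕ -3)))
(((-5 ⊕ 10) ⊗ (-4 ⊕ 9)) ⊗ ((-5 ⊗ 2) ⊗ (-1 ⊕ -3))) = -15

Expand innermost to outermost. Recall ⊕ takes the minimum of its arguments and ⊗ takes their sum. Working out the expression (((-5 ⊕ 10) ⊗ (-4 ⊕ 9)) ⊗ ((-5 ⊗ 2) ⊗ (-1 ⊕ -3))) gives -15.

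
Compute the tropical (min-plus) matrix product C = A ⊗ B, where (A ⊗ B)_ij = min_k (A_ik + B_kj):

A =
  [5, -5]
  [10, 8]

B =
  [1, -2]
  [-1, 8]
A ⊗ B =
  [-6, 3]
  [7, 8]

Apply the min-plus product entry-by-entry:
  C[0][0] = min over k of (A[0][0] + B[0][0] = 5 + 1 = 6, A[0][1] + B[1][0] = -5 + -1 = -6) = -6 (attained at k = 1)
  C[0][1] = min over k of (A[0][0] + B[0][1] = 5 + -2 = 3, A[0][1] + B[1][1] = -5 + 8 = 3) = 3 (attained at k = 0)
  C[1][0] = min over k of (A[1][0] + B[0][0] = 10 + 1 = 11, A[1][1] + B[1][0] = 8 + -1 = 7) = 7 (attained at k = 1)
  C[1][1] = min over k of (A[1][0] + B[0][1] = 10 + -2 = 8, A[1][1] + B[1][1] = 8 + 8 = 16) = 8 (attained at k = 0)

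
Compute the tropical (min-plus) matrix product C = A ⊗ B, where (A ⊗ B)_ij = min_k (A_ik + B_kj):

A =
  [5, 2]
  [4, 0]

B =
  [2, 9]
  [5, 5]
A ⊗ B =
  [7, 7]
  [5, 5]

Apply the min-plus product entry-by-entry:
  C[0][0] = min over k of (A[0][0] + B[0][0] = 5 + 2 = 7, A[0][1] + B[1][0] = 2 + 5 = 7) = 7 (attained at k = 0)
  C[0][1] = min over k of (A[0][0] + B[0][1] = 5 + 9 = 14, A[0][1] + B[1][1] = 2 + 5 = 7) = 7 (attained at k = 1)
  C[1][0] = min over k of (A[1][0] + B[0][0] = 4 + 2 = 6, A[1][1] + B[1][0] = 0 + 5 = 5) = 5 (attained at k = 1)
  C[1][1] = min over k of (A[1][0] + B[0][1] = 4 + 9 = 13, A[1][1] + B[1][1] = 0 + 5 = 5) = 5 (attained at k = 1)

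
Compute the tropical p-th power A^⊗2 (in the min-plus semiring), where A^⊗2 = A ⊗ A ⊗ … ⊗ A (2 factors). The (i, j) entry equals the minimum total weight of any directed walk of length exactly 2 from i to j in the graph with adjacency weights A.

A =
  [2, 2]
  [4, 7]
A^⊗2 =
  [4, 4]
  [6, 6]

Each entry (A^⊗2)_ij equals the minimum over all length-2 walks i = v_0 → v_1 → … → v_2 = j of Σ_t A[v_t][v_{t+1}]. For example, for (i, j) = (0, 1) we minimise over 2 possible intermediate vertex sequences; the minimum is 4, attained along the walk 0 → 0 → 1.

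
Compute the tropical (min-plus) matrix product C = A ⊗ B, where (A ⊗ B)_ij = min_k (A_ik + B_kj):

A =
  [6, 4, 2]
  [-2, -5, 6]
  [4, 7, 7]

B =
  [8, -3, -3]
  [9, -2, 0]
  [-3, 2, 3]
A ⊗ B =
  [-1, 2, 3]
  [3, -7, -5]
  [4, 1, 1]

Apply the min-plus product entry-by-entry:
  C[0][0] = min over k of (A[0][0] + B[0][0] = 6 + 8 = 14, A[0][1] + B[1][0] = 4 + 9 = 13, A[0][2] + B[2][0] = 2 + -3 = -1) = -1 (attained at k = 2)
  C[0][1] = min over k of (A[0][0] + B[0][1] = 6 + -3 = 3, A[0][1] + B[1][1] = 4 + -2 = 2, A[0][2] + B[2][1] = 2 + 2 = 4) = 2 (attained at k = 1)
  C[0][2] = min over k of (A[0][0] + B[0][2] = 6 + -3 = 3, A[0][1] + B[1][2] = 4 + 0 = 4, A[0][2] + B[2][2] = 2 + 3 = 5) = 3 (attained at k = 0)
  C[1][0] = min over k of (A[1][0] + B[0][0] = -2 + 8 = 6, A[1][1] + B[1][0] = -5 + 9 = 4, A[1][2] + B[2][0] = 6 + -3 = 3) = 3 (attained at k = 2)
  C[1][1] = min over k of (A[1][0] + B[0][1] = -2 + -3 = -5, A[1][1] + B[1][1] = -5 + -2 = -7, A[1][2] + B[2][1] = 6 + 2 = 8) = -7 (attained at k = 1)
  C[1][2] = min over k of (A[1][0] + B[0][2] = -2 + -3 = -5, A[1][1] + B[1][2] = -5 + 0 = -5, A[1][2] + B[2][2] = 6 + 3 = 9) = -5 (attained at k = 0)
  C[2][0] = min over k of (A[2][0] + B[0][0] = 4 + 8 = 12, A[2][1] + B[1][0] = 7 + 9 = 16, A[2][2] + B[2][0] = 7 + -3 = 4) = 4 (attained at k = 2)
  C[2][1] = min over k of (A[2][0] + B[0][1] = 4 + -3 = 1, A[2][1] + B[1][1] = 7 + -2 = 5, A[2][2] + B[2][1] = 7 + 2 = 9) = 1 (attained at k = 0)
  C[2][2] = min over k of (A[2][0] + B[0][2] = 4 + -3 = 1, A[2][1] + B[1][2] = 7 + 0 = 7, A[2][2] + B[2][2] = 7 + 3 = 10) = 1 (attained at k = 0)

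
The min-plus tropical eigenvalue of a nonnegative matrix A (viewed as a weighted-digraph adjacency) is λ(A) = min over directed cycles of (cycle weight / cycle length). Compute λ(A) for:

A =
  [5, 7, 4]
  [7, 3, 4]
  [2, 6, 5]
λ(A) = 3

Enumerate directed cycles and compute their means (weight / length). Sample:
  cycle 0 → 0: weight = 5, length = 1, mean = 5/1 ≈ 5.000
  cycle 1 → 1: weight = 3, length = 1, mean = 3/1 ≈ 3.000
  cycle 2 → 2: weight = 5, length = 1, mean = 5/1 ≈ 5.000
  cycle 0 → 1 → 0: weight = 14, length = 2, mean = 14/2 ≈ 7.000
  cycle 0 → 2 → 0: weight = 6, length = 2, mean = 6/2 ≈ 3.000
  cycle 1 → 0 → 1: weight = 14, length = 2, mean = 14/2 ≈ 7.000
Minimum mean = 3.000, attained e.g. along the cycle 1 → 1 with weight 3 and length 1. So λ(A) = 3/1 = 3.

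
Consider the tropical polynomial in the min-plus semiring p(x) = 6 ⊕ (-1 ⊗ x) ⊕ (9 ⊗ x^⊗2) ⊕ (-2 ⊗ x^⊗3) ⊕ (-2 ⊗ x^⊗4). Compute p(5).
p(5) = 4

A tropical monomial a ⊗ x^⊗i evaluates to a + i · x. Evaluating each term at x = 5:
  Term 0 contributes 6 + 0 · 5 = 6
  Term 1 contributes -1 + 1 · 5 = 4
  Term 2 contributes 9 + 2 · 5 = 19
  Term 3 contributes -2 + 3 · 5 = 13
  Term 4 contributes -2 + 4 · 5 = 18
p(5) = ⊕ of these = min[6, 4, 19, 13, 18] = 4.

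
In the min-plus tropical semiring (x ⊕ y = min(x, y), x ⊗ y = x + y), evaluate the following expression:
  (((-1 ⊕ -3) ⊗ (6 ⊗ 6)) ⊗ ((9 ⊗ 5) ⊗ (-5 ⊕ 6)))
(((-1 ⊕ -3) ⊗ (6 ⊗ 6)) ⊗ ((9 ⊗ 5) ⊗ (-5 ⊕ 6))) = 18

Expand innermost to outermost. Recall ⊕ takes the minimum of its arguments and ⊗ takes their sum. Working out the expression (((-1 ⊕ -3) ⊗ (6 ⊗ 6)) ⊗ ((9 ⊗ 5) ⊗ (-5 ⊕ 6))) gives 18.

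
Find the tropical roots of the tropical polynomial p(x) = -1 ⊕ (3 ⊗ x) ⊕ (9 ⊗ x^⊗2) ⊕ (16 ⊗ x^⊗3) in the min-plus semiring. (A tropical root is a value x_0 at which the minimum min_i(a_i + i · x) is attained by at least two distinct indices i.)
Roots: {-7, -6, -4}

Each tropical root is a break point of the lower envelope of the lines y = a_i + i · x (there are 4 lines, with slopes 0, 1, ..., 3). Only the lines that attain the minimum somewhere contribute to roots; other lines are dominated. Here the surviving (envelope) indices are i = 3, i = 2, i = 1, i = 0.
Intersections between consecutive envelope lines give the roots: for adjacent envelope indices i < j the intersection is x = (a_i − a_j) / (j − i). Reading off the sorted break points: {-7, -6, -4}.
Verification: at each break x_0, at least two indices attain the minimum of min_i(a_i + i · x_0).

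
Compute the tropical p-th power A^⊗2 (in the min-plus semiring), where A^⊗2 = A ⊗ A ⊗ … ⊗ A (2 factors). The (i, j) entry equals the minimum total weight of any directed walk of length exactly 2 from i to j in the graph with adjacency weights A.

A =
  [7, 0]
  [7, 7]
A^⊗2 =
  [7, 7]
  [14, 7]

Each entry (A^⊗2)_ij equals the minimum over all length-2 walks i = v_0 → v_1 → … → v_2 = j of Σ_t A[v_t][v_{t+1}]. For example, for (i, j) = (0, 1) we minimise over 2 possible intermediate vertex sequences; the minimum is 7, attained along the walk 0 → 0 → 1.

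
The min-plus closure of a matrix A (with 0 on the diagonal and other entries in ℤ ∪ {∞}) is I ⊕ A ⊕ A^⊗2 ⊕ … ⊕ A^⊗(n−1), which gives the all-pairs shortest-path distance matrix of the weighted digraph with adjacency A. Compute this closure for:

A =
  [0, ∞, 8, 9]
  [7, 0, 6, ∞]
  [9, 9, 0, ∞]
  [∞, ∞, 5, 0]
Closure =
  [0, 17, 8, 9]
  [7, 0, 6, 16]
  [9, 9, 0, 18]
  [14, 14, 5, 0]

This is the Floyd-Warshall all-pairs shortest-path computation. For each intermediate vertex k = 0, 1, …, 3, update dist[i][j] ← min(dist[i][j], dist[i][k] + dist[k][j]). The final matrix gives, for each (i, j), the minimum total weight of any directed path from i to j (possibly empty when i = j).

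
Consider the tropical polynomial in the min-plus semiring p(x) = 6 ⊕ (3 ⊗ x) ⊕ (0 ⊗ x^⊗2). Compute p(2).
p(2) = 4

A tropical monomial a ⊗ x^⊗i evaluates to a + i · x. Evaluating each term at x = 2:
  Term 0 contributes 6 + 0 · 2 = 6
  Term 1 contributes 3 + 1 · 2 = 5
  Term 2 contributes 0 + 2 · 2 = 4
p(2) = ⊕ of these = min[6, 5, 4] = 4.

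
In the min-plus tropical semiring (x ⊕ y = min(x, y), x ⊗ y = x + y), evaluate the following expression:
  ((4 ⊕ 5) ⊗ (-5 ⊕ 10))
((4 ⊕ 5) ⊗ (-5 ⊕ 10)) = -1

Expand innermost to outermost. Recall ⊕ takes the minimum of its arguments and ⊗ takes their sum. Working out the expression ((4 ⊕ 5) ⊗ (-5 ⊕ 10)) gives -1.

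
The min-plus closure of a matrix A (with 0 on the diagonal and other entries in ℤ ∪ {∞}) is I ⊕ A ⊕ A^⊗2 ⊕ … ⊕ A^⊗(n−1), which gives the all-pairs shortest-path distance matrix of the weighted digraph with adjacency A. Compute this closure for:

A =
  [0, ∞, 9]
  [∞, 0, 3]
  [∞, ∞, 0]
Closure =
  [0, ∞, 9]
  [∞, 0, 3]
  [∞, ∞, 0]

This is the Floyd-Warshall all-pairs shortest-path computation. For each intermediate vertex k = 0, 1, …, 2, update dist[i][j] ← min(dist[i][j], dist[i][k] + dist[k][j]). The final matrix gives, for each (i, j), the minimum total weight of any directed path from i to j (possibly empty when i = j).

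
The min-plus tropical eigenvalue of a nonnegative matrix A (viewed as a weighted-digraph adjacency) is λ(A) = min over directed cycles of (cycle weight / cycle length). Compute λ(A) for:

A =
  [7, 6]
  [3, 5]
λ(A) = 9/2

Enumerate directed cycles and compute their means (weight / length). Sample:
  cycle 0 → 0: weight = 7, length = 1, mean = 7/1 ≈ 7.000
  cycle 1 → 1: weight = 5, length = 1, mean = 5/1 ≈ 5.000
  cycle 0 → 1 → 0: weight = 9, length = 2, mean = 9/2 ≈ 4.500
  cycle 1 → 0 → 1: weight = 9, length = 2, mean = 9/2 ≈ 4.500
Minimum mean = 4.500, attained e.g. along the cycle 0 → 1 → 0 with weight 9 and length 2. So λ(A) = 9/2 = 9/2.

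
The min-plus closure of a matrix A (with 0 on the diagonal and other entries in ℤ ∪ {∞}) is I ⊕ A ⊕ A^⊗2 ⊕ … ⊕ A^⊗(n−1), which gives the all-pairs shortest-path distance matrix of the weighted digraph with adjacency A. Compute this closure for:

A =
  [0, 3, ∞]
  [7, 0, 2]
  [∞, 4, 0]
Closure =
  [0, 3, 5]
  [7, 0, 2]
  [11, 4, 0]

This is the Floyd-Warshall all-pairs shortest-path computation. For each intermediate vertex k = 0, 1, …, 2, update dist[i][j] ← min(dist[i][j], dist[i][k] + dist[k][j]). The final matrix gives, for each (i, j), the minimum total weight of any directed path from i to j (possibly empty when i = j).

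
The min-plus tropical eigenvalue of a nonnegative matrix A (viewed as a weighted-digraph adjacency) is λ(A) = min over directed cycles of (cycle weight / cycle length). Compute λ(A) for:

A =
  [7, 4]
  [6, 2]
λ(A) = 2

Enumerate directed cycles and compute their means (weight / length). Sample:
  cycle 0 → 0: weight = 7, length = 1, mean = 7/1 ≈ 7.000
  cycle 1 → 1: weight = 2, length = 1, mean = 2/1 ≈ 2.000
  cycle 0 → 1 → 0: weight = 10, length = 2, mean = 10/2 ≈ 5.000
  cycle 1 → 0 → 1: weight = 10, length = 2, mean = 10/2 ≈ 5.000
Minimum mean = 2.000, attained e.g. along the cycle 1 → 1 with weight 2 and length 1. So λ(A) = 2/1 = 2.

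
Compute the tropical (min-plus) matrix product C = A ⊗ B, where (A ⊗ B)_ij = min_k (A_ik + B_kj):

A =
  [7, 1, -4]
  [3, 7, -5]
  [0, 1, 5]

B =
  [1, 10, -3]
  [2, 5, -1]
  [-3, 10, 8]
A ⊗ B =
  [-7, 6, 0]
  [-8, 5, 0]
  [1, 6, -3]

Apply the min-plus product entry-by-entry:
  C[0][0] = min over k of (A[0][0] + B[0][0] = 7 + 1 = 8, A[0][1] + B[1][0] = 1 + 2 = 3, A[0][2] + B[2][0] = -4 + -3 = -7) = -7 (attained at k = 2)
  C[0][1] = min over k of (A[0][0] + B[0][1] = 7 + 10 = 17, A[0][1] + B[1][1] = 1 + 5 = 6, A[0][2] + B[2][1] = -4 + 10 = 6) = 6 (attained at k = 1)
  C[0][2] = min over k of (A[0][0] + B[0][2] = 7 + -3 = 4, A[0][1] + B[1][2] = 1 + -1 = 0, A[0][2] + B[2][2] = -4 + 8 = 4) = 0 (attained at k = 1)
  C[1][0] = min over k of (A[1][0] + B[0][0] = 3 + 1 = 4, A[1][1] + B[1][0] = 7 + 2 = 9, A[1][2] + B[2][0] = -5 + -3 = -8) = -8 (attained at k = 2)
  C[1][1] = min over k of (A[1][0] + B[0][1] = 3 + 10 = 13, A[1][1] + B[1][1] = 7 + 5 = 12, A[1][2] + B[2][1] = -5 + 10 = 5) = 5 (attained at k = 2)
  C[1][2] = min over k of (A[1][0] + B[0][2] = 3 + -3 = 0, A[1][1] + B[1][2] = 7 + -1 = 6, A[1][2] + B[2][2] = -5 + 8 = 3) = 0 (attained at k = 0)
  C[2][0] = min over k of (A[2][0] + B[0][0] = 0 + 1 = 1, A[2][1] + B[1][0] = 1 + 2 = 3, A[2][2] + B[2][0] = 5 + -3 = 2) = 1 (attained at k = 0)
  C[2][1] = min over k of (A[2][0] + B[0][1] = 0 + 10 = 10, A[2][1] + B[1][1] = 1 + 5 = 6, A[2][2] + B[2][1] = 5 + 10 = 15) = 6 (attained at k = 1)
  C[2][2] = min over k of (A[2][0] + B[0][2] = 0 + -3 = -3, A[2][1] + B[1][2] = 1 + -1 = 0, A[2][2] + B[2][2] = 5 + 8 = 13) = -3 (attained at k = 0)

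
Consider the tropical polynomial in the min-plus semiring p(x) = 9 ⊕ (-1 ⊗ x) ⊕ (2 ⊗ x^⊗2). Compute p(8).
p(8) = 7

A tropical monomial a ⊗ x^⊗i evaluates to a + i · x. Evaluating each term at x = 8:
  Term 0 contributes 9 + 0 · 8 = 9
  Term 1 contributes -1 + 1 · 8 = 7
  Term 2 contributes 2 + 2 · 8 = 18
p(8) = ⊕ of these = min[9, 7, 18] = 7.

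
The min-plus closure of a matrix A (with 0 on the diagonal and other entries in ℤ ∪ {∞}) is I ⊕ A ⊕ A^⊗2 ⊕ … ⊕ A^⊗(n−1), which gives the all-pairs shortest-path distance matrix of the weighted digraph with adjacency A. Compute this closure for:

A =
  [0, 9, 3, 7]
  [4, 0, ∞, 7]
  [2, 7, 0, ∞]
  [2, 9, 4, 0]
Closure =
  [0, 9, 3, 7]
  [4, 0, 7, 7]
  [2, 7, 0, 9]
  [2, 9, 4, 0]

This is the Floyd-Warshall all-pairs shortest-path computation. For each intermediate vertex k = 0, 1, …, 3, update dist[i][j] ← min(dist[i][j], dist[i][k] + dist[k][j]). The final matrix gives, for each (i, j), the minimum total weight of any directed path from i to j (possibly empty when i = j).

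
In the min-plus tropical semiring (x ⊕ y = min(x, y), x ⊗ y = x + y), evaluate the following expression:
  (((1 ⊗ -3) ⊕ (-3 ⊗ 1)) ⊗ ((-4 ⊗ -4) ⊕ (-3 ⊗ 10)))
(((1 ⊗ -3) ⊕ (-3 ⊗ 1)) ⊗ ((-4 ⊗ -4) ⊕ (-3 ⊗ 10))) = -10

Expand innermost to outermost. Recall ⊕ takes the minimum of its arguments and ⊗ takes their sum. Working out the expression (((1 ⊗ -3) ⊕ (-3 ⊗ 1)) ⊗ ((-4 ⊗ -4) ⊕ (-3 ⊗ 10))) gives -10.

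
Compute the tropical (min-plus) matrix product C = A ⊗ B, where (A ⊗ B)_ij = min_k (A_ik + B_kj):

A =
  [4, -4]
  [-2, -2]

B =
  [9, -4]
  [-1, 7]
A ⊗ B =
  [-5, 0]
  [-3, -6]

Apply the min-plus product entry-by-entry:
  C[0][0] = min over k of (A[0][0] + B[0][0] = 4 + 9 = 13, A[0][1] + B[1][0] = -4 + -1 = -5) = -5 (attained at k = 1)
  C[0][1] = min over k of (A[0][0] + B[0][1] = 4 + -4 = 0, A[0][1] + B[1][1] = -4 + 7 = 3) = 0 (attained at k = 0)
  C[1][0] = min over k of (A[1][0] + B[0][0] = -2 + 9 = 7, A[1][1] + B[1][0] = -2 + -1 = -3) = -3 (attained at k = 1)
  C[1][1] = min over k of (A[1][0] + B[0][1] = -2 + -4 = -6, A[1][1] + B[1][1] = -2 + 7 = 5) = -6 (attained at k = 0)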